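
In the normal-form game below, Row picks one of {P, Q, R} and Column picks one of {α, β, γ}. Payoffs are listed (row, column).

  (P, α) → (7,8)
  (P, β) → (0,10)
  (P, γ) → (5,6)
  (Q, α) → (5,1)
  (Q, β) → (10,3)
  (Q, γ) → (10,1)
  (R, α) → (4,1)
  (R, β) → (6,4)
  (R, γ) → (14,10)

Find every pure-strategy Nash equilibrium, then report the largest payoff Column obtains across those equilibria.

10

(Q, β) is a pure NE (Row: 10 ≥ 6; Column: 3 ≥ 1). Column gets 3.
(R, γ) is a pure NE (Row: 14 ≥ 10; Column: 10 ≥ 4). Column gets 10.
Every other cell has a profitable deviation for at least one player. Highest of {3, 10} is 10.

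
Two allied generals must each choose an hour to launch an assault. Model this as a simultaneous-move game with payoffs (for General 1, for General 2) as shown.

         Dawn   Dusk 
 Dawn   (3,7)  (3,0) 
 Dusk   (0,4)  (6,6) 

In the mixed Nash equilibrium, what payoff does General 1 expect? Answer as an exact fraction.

3

General 2 mixes with probability q on Dawn, chosen so General 1 is indifferent: 3q + 3(1−q) = 0q + 6(1−q) gives q = 1/2.
General 1's expected payoff (from either row, since indifferent) is 3·1/2 + 3·1/2 = 3.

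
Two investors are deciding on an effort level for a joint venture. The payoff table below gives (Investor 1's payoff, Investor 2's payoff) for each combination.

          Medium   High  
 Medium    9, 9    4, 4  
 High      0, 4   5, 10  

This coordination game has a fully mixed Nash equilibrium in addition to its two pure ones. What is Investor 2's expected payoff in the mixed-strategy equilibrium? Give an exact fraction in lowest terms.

74/11

Investor 1 mixes with probability p on Medium, chosen so Investor 2 is indifferent: 9p + 4(1−p) = 4p + 10(1−p) gives p = 6/11.
Investor 2's expected payoff is 9·6/11 + 4·5/11 = 74/11.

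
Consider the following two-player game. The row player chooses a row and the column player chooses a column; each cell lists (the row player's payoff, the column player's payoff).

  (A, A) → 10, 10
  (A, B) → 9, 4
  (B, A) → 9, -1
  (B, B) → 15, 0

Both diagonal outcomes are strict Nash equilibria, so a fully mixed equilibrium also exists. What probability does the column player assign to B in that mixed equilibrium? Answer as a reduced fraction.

The column player's mix q on A must make the row player indifferent between A and B.
The row player's payoff from A: 10q + 9(1−q). From B: 9q + 15(1−q).
Set equal: 1q = 6(1−q) → q = 6/7.
Probability on B is 1 − 6/7 = 1/7.

1/7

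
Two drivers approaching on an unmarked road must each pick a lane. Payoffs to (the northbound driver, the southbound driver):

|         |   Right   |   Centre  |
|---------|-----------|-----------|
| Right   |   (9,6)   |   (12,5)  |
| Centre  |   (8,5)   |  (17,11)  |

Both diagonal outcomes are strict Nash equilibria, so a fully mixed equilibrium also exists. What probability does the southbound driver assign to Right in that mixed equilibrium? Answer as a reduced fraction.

5/6

The southbound driver's mix q on Right must make the northbound driver indifferent between Right and Centre.
The northbound driver's payoff from Right: 9q + 12(1−q). From Centre: 8q + 17(1−q).
Set equal: 1q = 5(1−q) → q = 5/6.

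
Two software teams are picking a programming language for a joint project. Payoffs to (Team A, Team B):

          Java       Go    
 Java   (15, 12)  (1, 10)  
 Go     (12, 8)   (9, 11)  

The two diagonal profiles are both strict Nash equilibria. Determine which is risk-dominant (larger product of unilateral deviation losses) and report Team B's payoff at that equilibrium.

At both Java: Team A loses 15 − 12 = 3 by deviating; Team B loses 12 − 10 = 2. Product = 3·2 = 6.
At both Go: Team A loses 9 − 1 = 8 by deviating; Team B loses 11 − 8 = 3. Product = 8·3 = 24.
24 > 6, so both Go is risk-dominant. Team B's payoff there is 11.

11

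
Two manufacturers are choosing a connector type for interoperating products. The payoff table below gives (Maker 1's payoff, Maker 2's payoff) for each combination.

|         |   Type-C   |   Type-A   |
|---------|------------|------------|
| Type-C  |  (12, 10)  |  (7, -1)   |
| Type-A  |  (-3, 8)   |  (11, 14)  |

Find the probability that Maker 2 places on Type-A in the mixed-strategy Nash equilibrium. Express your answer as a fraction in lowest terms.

Maker 2's mix q on Type-C must make Maker 1 indifferent between Type-C and Type-A.
Maker 1's payoff from Type-C: 12q + 7(1−q). From Type-A: (-3)q + 11(1−q).
Set equal: 15q = 4(1−q) → q = 4/19.
Probability on Type-A is 1 − 4/19 = 15/19.

15/19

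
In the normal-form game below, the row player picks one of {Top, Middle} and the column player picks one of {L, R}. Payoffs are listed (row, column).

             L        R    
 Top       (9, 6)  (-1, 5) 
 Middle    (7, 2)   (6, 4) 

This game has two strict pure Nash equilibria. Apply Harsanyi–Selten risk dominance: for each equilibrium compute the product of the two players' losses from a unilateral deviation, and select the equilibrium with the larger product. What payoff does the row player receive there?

At (Top, L): the row player loses 9 − 7 = 2 by deviating; the column player loses 6 − 5 = 1. Product = 2·1 = 2.
At (Middle, R): the row player loses 6 − (-1) = 7 by deviating; the column player loses 4 − 2 = 2. Product = 7·2 = 14.
14 > 2, so (Middle, R) is risk-dominant. The row player's payoff there is 6.

6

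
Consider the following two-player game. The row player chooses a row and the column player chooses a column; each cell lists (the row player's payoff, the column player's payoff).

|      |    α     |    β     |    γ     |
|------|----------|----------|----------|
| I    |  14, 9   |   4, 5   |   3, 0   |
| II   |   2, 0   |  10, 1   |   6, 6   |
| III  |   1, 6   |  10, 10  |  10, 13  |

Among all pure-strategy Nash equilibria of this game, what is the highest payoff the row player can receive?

(I, α) is a pure NE (the row player: 14 ≥ 2; the column player: 9 ≥ 5). The row player gets 14.
(III, γ) is a pure NE (the row player: 10 ≥ 6; the column player: 13 ≥ 10). The row player gets 10.
Every other cell has a profitable deviation for at least one player. Highest of {14, 10} is 14.

14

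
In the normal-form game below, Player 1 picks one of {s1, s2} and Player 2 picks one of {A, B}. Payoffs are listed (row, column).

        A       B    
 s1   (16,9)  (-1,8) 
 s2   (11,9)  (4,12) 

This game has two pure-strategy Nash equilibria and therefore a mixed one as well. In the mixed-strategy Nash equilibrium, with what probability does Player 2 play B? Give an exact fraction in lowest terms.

1/2

Player 2's mix q on A must make Player 1 indifferent between s1 and s2.
Player 1's payoff from s1: 16q + (-1)(1−q). From s2: 11q + 4(1−q).
Set equal: 5q = 5(1−q) → q = 5/10 = 1/2.
Probability on B is 1 − 1/2 = 1/2.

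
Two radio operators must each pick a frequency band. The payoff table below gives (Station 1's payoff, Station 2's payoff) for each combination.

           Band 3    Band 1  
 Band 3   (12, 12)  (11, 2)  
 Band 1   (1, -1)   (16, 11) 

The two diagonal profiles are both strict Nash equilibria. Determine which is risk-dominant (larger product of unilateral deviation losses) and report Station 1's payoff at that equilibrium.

At both Band 3: Station 1 loses 12 − 1 = 11 by deviating; Station 2 loses 12 − 2 = 10. Product = 11·10 = 110.
At both Band 1: Station 1 loses 16 − 11 = 5 by deviating; Station 2 loses 11 − (-1) = 12. Product = 5·12 = 60.
110 > 60, so both Band 3 is risk-dominant. Station 1's payoff there is 12.

12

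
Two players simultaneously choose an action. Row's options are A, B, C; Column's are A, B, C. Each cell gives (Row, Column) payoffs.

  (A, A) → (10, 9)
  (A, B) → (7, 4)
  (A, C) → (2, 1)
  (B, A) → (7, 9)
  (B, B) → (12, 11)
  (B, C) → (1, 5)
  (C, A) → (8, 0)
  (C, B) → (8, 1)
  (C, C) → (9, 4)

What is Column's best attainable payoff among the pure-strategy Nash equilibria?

Both A is a pure NE (Row: 10 ≥ 8; Column: 9 ≥ 4). Column gets 9.
Both B is a pure NE (Row: 12 ≥ 8; Column: 11 ≥ 9). Column gets 11.
Both C is a pure NE (Row: 9 ≥ 2; Column: 4 ≥ 1). Column gets 4.
Every other cell has a profitable deviation for at least one player. Highest of {9, 11, 4} is 11.

11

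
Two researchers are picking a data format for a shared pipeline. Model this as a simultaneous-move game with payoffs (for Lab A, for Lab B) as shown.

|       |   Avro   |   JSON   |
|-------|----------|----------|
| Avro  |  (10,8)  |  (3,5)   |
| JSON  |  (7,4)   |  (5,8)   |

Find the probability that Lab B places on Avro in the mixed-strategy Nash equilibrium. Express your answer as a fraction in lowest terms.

Lab B's mix q on Avro must make Lab A indifferent between Avro and JSON.
Lab A's payoff from Avro: 10q + 3(1−q). From JSON: 7q + 5(1−q).
Set equal: 3q = 2(1−q) → q = 2/5.

2/5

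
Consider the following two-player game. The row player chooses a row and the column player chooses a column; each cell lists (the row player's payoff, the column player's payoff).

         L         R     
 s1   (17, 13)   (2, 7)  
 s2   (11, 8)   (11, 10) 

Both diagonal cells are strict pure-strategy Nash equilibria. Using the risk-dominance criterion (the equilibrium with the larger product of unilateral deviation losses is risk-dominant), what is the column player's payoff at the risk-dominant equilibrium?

13

At (s1, L): the row player loses 17 − 11 = 6 by deviating; the column player loses 13 − 7 = 6. Product = 6·6 = 36.
At (s2, R): the row player loses 11 − 2 = 9 by deviating; the column player loses 10 − 8 = 2. Product = 9·2 = 18.
36 > 18, so (s1, L) is risk-dominant. The column player's payoff there is 13.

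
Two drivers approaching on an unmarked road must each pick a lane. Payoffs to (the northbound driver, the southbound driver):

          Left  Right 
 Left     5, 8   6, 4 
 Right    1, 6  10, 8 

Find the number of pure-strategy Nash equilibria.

2

Both Left: the northbound driver gets 5 (best alternative 1); the southbound driver gets 8 (best alternative 4). Neither deviates — NE.
Both Right: the northbound driver gets 10 (best alternative 6); the southbound driver gets 8 (best alternative 6). Neither deviates — NE.
(Left, Right) is not a NE: the northbound driver would switch to Right (10 > 6).
No other cell survives both best-response checks, so there are 2 pure NE.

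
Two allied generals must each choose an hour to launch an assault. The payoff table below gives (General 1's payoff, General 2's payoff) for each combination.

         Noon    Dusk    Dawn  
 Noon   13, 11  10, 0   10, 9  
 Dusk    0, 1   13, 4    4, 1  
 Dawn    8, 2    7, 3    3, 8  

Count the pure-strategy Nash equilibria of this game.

2

Both Noon: General 1 gets 13 (best alternative 8); General 2 gets 11 (best alternative 9). Neither deviates — NE.
Both Dusk: General 1 gets 13 (best alternative 10); General 2 gets 4 (best alternative 1). Neither deviates — NE.
Both Dawn is not a NE: General 1 would switch to Noon (10 > 3).
No other cell survives both best-response checks, so there are 2 pure NE.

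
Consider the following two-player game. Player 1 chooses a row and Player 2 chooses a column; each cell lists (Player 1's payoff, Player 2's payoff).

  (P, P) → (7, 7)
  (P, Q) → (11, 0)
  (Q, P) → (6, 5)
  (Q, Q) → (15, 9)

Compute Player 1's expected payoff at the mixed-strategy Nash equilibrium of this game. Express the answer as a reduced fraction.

39/5

Player 2 mixes with probability q on P, chosen so Player 1 is indifferent: 7q + 11(1−q) = 6q + 15(1−q) gives q = 4/5.
Player 1's expected payoff (from either row, since indifferent) is 7·4/5 + 11·1/5 = 39/5.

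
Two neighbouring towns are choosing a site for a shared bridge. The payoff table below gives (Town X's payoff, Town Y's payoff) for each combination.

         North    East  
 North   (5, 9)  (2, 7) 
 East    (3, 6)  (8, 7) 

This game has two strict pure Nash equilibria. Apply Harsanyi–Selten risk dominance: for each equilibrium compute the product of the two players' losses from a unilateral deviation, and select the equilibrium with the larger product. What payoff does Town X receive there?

8

At both North: Town X loses 5 − 3 = 2 by deviating; Town Y loses 9 − 7 = 2. Product = 2·2 = 4.
At both East: Town X loses 8 − 2 = 6 by deviating; Town Y loses 7 − 6 = 1. Product = 6·1 = 6.
6 > 4, so both East is risk-dominant. Town X's payoff there is 8.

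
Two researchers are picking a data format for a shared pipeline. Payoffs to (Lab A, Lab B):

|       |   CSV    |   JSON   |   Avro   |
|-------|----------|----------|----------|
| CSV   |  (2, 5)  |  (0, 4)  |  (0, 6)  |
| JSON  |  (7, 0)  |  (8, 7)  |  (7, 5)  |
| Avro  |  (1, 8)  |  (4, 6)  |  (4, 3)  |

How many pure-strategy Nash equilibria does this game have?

Both JSON: Lab A gets 8 (best alternative 4); Lab B gets 7 (best alternative 5). Neither deviates — NE.
Both CSV is not a NE: Lab A would switch to JSON (7 > 2).
No other cell survives both best-response checks, so there is 1 pure NE.

1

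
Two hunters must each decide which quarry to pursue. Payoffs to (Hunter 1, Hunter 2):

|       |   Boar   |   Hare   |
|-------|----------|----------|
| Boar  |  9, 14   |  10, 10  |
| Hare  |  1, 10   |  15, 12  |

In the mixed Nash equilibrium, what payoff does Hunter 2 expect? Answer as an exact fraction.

Hunter 1 mixes with probability p on Boar, chosen so Hunter 2 is indifferent: 14p + 10(1−p) = 10p + 12(1−p) gives p = 1/3.
Hunter 2's expected payoff is 14·1/3 + 10·2/3 = 34/3.

34/3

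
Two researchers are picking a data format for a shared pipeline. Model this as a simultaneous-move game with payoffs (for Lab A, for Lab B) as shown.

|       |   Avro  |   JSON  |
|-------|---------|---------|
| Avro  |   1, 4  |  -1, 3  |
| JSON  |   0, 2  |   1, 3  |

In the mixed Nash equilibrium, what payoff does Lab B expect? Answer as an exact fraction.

Lab A mixes with probability p on Avro, chosen so Lab B is indifferent: 4p + 2(1−p) = 3p + 3(1−p) gives p = 1/2.
Lab B's expected payoff is 4·1/2 + 2·1/2 = 3.

3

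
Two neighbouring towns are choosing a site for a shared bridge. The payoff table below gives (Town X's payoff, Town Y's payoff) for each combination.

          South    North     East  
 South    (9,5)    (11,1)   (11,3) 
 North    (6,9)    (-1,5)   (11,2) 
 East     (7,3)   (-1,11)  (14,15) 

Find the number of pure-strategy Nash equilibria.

2

Both South: Town X gets 9 (best alternative 7); Town Y gets 5 (best alternative 3). Neither deviates — NE.
Both East: Town X gets 14 (best alternative 11); Town Y gets 15 (best alternative 11). Neither deviates — NE.
Both North is not a NE: Town X would switch to South (11 > -1).
No other cell survives both best-response checks, so there are 2 pure NE.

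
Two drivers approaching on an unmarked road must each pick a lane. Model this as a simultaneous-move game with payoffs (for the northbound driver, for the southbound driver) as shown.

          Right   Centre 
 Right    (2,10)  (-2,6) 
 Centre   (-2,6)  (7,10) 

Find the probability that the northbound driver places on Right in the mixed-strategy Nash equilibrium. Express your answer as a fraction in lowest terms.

1/2

The northbound driver's mix p on Right must make the southbound driver indifferent between Right and Centre.
The southbound driver's payoff from Right: 10p + 6(1−p). From Centre: 6p + 10(1−p).
Set equal: 4p = 4(1−p) → p = 4/8 = 1/2.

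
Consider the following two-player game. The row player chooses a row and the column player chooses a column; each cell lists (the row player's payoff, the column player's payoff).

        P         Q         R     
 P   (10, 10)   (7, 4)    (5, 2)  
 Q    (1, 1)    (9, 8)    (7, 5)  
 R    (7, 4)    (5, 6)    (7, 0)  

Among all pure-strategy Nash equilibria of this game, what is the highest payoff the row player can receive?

Both P is a pure NE (the row player: 10 ≥ 7; the column player: 10 ≥ 4). The row player gets 10.
Both Q is a pure NE (the row player: 9 ≥ 7; the column player: 8 ≥ 5). The row player gets 9.
Every other cell has a profitable deviation for at least one player. Highest of {10, 9} is 10.

10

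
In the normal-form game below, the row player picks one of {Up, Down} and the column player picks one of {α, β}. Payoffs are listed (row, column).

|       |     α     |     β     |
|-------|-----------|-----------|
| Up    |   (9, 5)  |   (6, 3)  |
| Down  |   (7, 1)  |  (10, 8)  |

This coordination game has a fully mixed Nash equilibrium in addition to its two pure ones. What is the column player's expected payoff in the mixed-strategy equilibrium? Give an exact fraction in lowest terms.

37/9

The row player mixes with probability p on Up, chosen so the column player is indifferent: 5p + 1(1−p) = 3p + 8(1−p) gives p = 7/9.
The column player's expected payoff is 5·7/9 + 1·2/9 = 37/9.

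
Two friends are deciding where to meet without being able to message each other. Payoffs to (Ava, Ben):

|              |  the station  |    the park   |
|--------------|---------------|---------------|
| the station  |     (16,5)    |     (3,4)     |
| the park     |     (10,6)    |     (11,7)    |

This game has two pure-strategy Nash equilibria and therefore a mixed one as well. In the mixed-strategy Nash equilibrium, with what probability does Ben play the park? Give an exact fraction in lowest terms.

3/7

Ben's mix q on the station must make Ava indifferent between the station and the park.
Ava's payoff from the station: 16q + 3(1−q). From the park: 10q + 11(1−q).
Set equal: 6q = 8(1−q) → q = 8/14 = 4/7.
Probability on the park is 1 − 4/7 = 3/7.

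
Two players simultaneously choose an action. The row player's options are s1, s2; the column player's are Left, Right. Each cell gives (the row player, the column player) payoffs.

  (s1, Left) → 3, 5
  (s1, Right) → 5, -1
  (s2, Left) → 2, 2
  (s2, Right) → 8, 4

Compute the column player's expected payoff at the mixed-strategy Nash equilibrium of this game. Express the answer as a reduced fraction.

The row player mixes with probability p on s1, chosen so the column player is indifferent: 5p + 2(1−p) = (-1)p + 4(1−p) gives p = 1/4.
The column player's expected payoff is 5·1/4 + 2·3/4 = 11/4.

11/4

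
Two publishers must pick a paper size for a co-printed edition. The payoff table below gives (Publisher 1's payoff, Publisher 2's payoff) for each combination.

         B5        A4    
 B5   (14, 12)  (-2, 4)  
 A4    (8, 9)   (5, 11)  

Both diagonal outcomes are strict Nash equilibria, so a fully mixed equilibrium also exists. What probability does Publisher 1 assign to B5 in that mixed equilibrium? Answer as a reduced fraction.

1/5

Publisher 1's mix p on B5 must make Publisher 2 indifferent between B5 and A4.
Publisher 2's payoff from B5: 12p + 9(1−p). From A4: 4p + 11(1−p).
Set equal: 8p = 2(1−p) → p = 2/10 = 1/5.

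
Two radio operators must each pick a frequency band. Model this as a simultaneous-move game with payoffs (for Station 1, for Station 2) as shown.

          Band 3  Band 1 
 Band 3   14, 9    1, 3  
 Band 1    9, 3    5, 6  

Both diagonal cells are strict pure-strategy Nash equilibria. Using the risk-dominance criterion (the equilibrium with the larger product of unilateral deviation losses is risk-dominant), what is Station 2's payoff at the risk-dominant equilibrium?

9

At both Band 3: Station 1 loses 14 − 9 = 5 by deviating; Station 2 loses 9 − 3 = 6. Product = 5·6 = 30.
At both Band 1: Station 1 loses 5 − 1 = 4 by deviating; Station 2 loses 6 − 3 = 3. Product = 4·3 = 12.
30 > 12, so both Band 3 is risk-dominant. Station 2's payoff there is 9.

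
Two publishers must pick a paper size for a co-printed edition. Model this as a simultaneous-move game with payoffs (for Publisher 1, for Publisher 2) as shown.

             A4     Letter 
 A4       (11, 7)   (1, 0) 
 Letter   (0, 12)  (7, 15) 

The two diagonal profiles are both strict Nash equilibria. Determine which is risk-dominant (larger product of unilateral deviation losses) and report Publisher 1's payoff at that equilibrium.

At both A4: Publisher 1 loses 11 − 0 = 11 by deviating; Publisher 2 loses 7 − 0 = 7. Product = 11·7 = 77.
At both Letter: Publisher 1 loses 7 − 1 = 6 by deviating; Publisher 2 loses 15 − 12 = 3. Product = 6·3 = 18.
77 > 18, so both A4 is risk-dominant. Publisher 1's payoff there is 11.

11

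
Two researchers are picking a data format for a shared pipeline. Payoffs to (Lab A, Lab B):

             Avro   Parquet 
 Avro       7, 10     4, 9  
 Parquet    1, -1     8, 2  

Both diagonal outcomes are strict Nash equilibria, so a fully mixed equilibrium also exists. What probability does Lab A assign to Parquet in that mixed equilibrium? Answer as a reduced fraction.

Lab A's mix p on Avro must make Lab B indifferent between Avro and Parquet.
Lab B's payoff from Avro: 10p + (-1)(1−p). From Parquet: 9p + 2(1−p).
Set equal: 1p = 3(1−p) → p = 3/4.
Probability on Parquet is 1 − 3/4 = 1/4.

1/4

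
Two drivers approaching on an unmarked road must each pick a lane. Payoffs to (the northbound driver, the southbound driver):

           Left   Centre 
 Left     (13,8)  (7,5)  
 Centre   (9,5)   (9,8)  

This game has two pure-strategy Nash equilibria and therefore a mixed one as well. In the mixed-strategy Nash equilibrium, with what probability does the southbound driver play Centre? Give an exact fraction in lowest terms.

The southbound driver's mix q on Left must make the northbound driver indifferent between Left and Centre.
The northbound driver's payoff from Left: 13q + 7(1−q). From Centre: 9q + 9(1−q).
Set equal: 4q = 2(1−q) → q = 2/6 = 1/3.
Probability on Centre is 1 − 1/3 = 2/3.

2/3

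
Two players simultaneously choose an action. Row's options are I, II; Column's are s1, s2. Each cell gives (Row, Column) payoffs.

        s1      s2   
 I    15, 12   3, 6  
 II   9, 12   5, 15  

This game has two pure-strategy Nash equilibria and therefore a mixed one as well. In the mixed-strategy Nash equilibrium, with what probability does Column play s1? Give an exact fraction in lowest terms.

1/4

Column's mix q on s1 must make Row indifferent between I and II.
Row's payoff from I: 15q + 3(1−q). From II: 9q + 5(1−q).
Set equal: 6q = 2(1−q) → q = 2/8 = 1/4.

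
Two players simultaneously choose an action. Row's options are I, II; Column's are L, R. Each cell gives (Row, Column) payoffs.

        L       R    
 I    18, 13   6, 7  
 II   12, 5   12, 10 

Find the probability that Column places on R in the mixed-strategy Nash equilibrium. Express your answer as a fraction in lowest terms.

1/2

Column's mix q on L must make Row indifferent between I and II.
Row's payoff from I: 18q + 6(1−q). From II: 12q + 12(1−q).
Set equal: 6q = 6(1−q) → q = 6/12 = 1/2.
Probability on R is 1 − 1/2 = 1/2.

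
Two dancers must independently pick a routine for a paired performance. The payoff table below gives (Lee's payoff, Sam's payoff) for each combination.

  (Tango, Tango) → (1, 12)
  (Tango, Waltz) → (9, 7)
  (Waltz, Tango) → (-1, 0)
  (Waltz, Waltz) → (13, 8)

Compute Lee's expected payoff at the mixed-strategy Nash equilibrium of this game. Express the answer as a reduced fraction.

11/3

Sam mixes with probability q on Tango, chosen so Lee is indifferent: 1q + 9(1−q) = (-1)q + 13(1−q) gives q = 2/3.
Lee's expected payoff (from either row, since indifferent) is 1·2/3 + 9·1/3 = 11/3.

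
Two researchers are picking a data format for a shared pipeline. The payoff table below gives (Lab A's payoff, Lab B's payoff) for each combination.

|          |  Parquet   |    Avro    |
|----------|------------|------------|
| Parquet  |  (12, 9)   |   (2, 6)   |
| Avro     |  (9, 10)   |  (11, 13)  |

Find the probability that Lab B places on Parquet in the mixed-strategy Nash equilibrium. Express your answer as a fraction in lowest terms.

3/4

Lab B's mix q on Parquet must make Lab A indifferent between Parquet and Avro.
Lab A's payoff from Parquet: 12q + 2(1−q). From Avro: 9q + 11(1−q).
Set equal: 3q = 9(1−q) → q = 9/12 = 3/4.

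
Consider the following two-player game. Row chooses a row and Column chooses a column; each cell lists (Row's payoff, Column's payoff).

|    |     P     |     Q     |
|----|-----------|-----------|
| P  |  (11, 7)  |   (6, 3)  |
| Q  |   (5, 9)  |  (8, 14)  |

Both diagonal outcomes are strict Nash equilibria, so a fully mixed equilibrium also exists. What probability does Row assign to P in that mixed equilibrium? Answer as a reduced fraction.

5/9

Row's mix p on P must make Column indifferent between P and Q.
Column's payoff from P: 7p + 9(1−p). From Q: 3p + 14(1−p).
Set equal: 4p = 5(1−p) → p = 5/9.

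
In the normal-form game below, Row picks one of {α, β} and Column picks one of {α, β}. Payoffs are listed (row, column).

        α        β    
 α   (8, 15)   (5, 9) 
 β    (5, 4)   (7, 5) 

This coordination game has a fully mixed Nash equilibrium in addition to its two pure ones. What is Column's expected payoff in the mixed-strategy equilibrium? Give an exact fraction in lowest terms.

Row mixes with probability p on α, chosen so Column is indifferent: 15p + 4(1−p) = 9p + 5(1−p) gives p = 1/7.
Column's expected payoff is 15·1/7 + 4·6/7 = 39/7.

39/7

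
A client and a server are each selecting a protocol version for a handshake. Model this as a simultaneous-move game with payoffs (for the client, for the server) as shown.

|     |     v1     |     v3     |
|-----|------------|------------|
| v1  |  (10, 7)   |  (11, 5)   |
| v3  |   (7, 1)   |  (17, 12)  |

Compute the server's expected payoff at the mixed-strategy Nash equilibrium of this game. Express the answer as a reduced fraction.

79/13

The client mixes with probability p on v1, chosen so the server is indifferent: 7p + 1(1−p) = 5p + 12(1−p) gives p = 11/13.
The server's expected payoff is 7·11/13 + 1·2/13 = 79/13.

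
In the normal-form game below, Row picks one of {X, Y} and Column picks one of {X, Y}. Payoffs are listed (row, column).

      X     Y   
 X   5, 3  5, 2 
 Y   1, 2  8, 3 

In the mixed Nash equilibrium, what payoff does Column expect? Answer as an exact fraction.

Row mixes with probability p on X, chosen so Column is indifferent: 3p + 2(1−p) = 2p + 3(1−p) gives p = 1/2.
Column's expected payoff is 3·1/2 + 2·1/2 = 5/2.

5/2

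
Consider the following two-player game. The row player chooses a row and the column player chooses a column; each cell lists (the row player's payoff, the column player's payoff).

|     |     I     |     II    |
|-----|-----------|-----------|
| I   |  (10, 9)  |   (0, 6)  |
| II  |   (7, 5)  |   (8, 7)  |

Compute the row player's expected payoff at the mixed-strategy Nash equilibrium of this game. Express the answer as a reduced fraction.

The column player mixes with probability q on I, chosen so the row player is indifferent: 10q + 0(1−q) = 7q + 8(1−q) gives q = 8/11.
The row player's expected payoff (from either row, since indifferent) is 10·8/11 + 0·3/11 = 80/11.

80/11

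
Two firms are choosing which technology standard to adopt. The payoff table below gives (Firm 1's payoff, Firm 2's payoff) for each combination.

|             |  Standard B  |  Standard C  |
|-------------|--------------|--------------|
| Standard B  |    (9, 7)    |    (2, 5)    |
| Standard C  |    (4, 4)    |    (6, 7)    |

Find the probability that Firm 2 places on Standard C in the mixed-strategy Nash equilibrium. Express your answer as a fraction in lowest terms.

5/9

Firm 2's mix q on Standard B must make Firm 1 indifferent between Standard B and Standard C.
Firm 1's payoff from Standard B: 9q + 2(1−q). From Standard C: 4q + 6(1−q).
Set equal: 5q = 4(1−q) → q = 4/9.
Probability on Standard C is 1 − 4/9 = 5/9.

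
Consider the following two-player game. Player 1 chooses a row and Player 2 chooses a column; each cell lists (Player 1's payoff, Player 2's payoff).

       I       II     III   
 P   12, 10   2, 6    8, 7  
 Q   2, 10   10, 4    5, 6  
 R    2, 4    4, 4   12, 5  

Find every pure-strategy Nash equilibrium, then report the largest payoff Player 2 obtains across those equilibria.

(P, I) is a pure NE (Player 1: 12 ≥ 2; Player 2: 10 ≥ 7). Player 2 gets 10.
(R, III) is a pure NE (Player 1: 12 ≥ 8; Player 2: 5 ≥ 4). Player 2 gets 5.
Every other cell has a profitable deviation for at least one player. Highest of {10, 5} is 10.

10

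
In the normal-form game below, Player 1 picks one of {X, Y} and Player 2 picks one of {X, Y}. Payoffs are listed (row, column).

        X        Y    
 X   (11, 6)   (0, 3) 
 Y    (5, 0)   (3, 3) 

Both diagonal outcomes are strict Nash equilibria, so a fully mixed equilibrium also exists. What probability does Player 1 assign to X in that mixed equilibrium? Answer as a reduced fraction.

Player 1's mix p on X must make Player 2 indifferent between X and Y.
Player 2's payoff from X: 6p + 0(1−p). From Y: 3p + 3(1−p).
Set equal: 3p = 3(1−p) → p = 3/6 = 1/2.

1/2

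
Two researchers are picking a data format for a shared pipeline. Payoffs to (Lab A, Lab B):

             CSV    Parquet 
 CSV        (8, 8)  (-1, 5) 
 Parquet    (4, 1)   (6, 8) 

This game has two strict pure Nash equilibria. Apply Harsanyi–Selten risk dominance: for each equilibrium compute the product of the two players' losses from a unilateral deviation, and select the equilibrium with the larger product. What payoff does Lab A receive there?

6

At both CSV: Lab A loses 8 − 4 = 4 by deviating; Lab B loses 8 − 5 = 3. Product = 4·3 = 12.
At both Parquet: Lab A loses 6 − (-1) = 7 by deviating; Lab B loses 8 − 1 = 7. Product = 7·7 = 49.
49 > 12, so both Parquet is risk-dominant. Lab A's payoff there is 6.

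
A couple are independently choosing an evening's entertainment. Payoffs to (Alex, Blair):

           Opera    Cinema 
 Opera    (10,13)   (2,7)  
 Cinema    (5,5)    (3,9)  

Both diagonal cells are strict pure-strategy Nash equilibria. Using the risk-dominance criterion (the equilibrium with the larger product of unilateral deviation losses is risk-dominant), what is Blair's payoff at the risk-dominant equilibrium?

At both Opera: Alex loses 10 − 5 = 5 by deviating; Blair loses 13 − 7 = 6. Product = 5·6 = 30.
At both Cinema: Alex loses 3 − 2 = 1 by deviating; Blair loses 9 − 5 = 4. Product = 1·4 = 4.
30 > 4, so both Opera is risk-dominant. Blair's payoff there is 13.

13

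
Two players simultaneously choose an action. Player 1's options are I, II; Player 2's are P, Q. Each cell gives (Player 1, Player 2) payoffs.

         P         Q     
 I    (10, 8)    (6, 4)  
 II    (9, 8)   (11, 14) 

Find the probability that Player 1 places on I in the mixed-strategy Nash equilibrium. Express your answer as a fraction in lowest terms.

3/5

Player 1's mix p on I must make Player 2 indifferent between P and Q.
Player 2's payoff from P: 8p + 8(1−p). From Q: 4p + 14(1−p).
Set equal: 4p = 6(1−p) → p = 6/10 = 3/5.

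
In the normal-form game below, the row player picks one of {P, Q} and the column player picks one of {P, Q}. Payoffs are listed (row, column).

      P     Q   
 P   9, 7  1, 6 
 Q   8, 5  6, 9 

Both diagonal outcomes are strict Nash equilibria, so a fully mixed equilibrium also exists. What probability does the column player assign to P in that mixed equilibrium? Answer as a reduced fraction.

5/6

The column player's mix q on P must make the row player indifferent between P and Q.
The row player's payoff from P: 9q + 1(1−q). From Q: 8q + 6(1−q).
Set equal: 1q = 5(1−q) → q = 5/6.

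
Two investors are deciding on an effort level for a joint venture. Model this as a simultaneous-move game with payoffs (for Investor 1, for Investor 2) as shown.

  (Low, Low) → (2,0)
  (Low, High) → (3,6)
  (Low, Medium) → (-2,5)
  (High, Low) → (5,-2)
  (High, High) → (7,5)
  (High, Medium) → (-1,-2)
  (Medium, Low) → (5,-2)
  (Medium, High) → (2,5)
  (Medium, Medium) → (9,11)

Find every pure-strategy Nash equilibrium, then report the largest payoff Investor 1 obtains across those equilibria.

9

Both High is a pure NE (Investor 1: 7 ≥ 3; Investor 2: 5 ≥ -2). Investor 1 gets 7.
Both Medium is a pure NE (Investor 1: 9 ≥ -1; Investor 2: 11 ≥ 5). Investor 1 gets 9.
Every other cell has a profitable deviation for at least one player. Highest of {7, 9} is 9.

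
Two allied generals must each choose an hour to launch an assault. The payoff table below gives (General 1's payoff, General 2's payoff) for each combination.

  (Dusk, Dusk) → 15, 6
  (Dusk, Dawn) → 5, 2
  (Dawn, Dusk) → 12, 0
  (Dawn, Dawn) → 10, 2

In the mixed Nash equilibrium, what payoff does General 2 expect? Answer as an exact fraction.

General 1 mixes with probability p on Dusk, chosen so General 2 is indifferent: 6p + 0(1−p) = 2p + 2(1−p) gives p = 1/3.
General 2's expected payoff is 6·1/3 + 0·2/3 = 2.

2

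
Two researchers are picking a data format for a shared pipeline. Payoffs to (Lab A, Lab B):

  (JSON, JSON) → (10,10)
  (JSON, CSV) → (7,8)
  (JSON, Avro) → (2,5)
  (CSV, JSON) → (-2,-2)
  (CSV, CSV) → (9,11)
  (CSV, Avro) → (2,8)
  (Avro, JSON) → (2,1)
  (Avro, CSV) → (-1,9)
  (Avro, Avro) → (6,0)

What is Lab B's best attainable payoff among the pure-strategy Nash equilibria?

11

Both JSON is a pure NE (Lab A: 10 ≥ 2; Lab B: 10 ≥ 8). Lab B gets 10.
Both CSV is a pure NE (Lab A: 9 ≥ 7; Lab B: 11 ≥ 8). Lab B gets 11.
Every other cell has a profitable deviation for at least one player. Highest of {10, 11} is 11.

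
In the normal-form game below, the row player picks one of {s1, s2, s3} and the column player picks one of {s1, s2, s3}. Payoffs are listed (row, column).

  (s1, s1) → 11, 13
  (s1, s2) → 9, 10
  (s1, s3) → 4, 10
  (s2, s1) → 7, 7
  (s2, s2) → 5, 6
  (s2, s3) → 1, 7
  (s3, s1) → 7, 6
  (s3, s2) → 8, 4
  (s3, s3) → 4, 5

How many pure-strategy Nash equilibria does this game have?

1

Both s1: the row player gets 11 (best alternative 7); the column player gets 13 (best alternative 10). Neither deviates — NE.
Both s2 is not a NE: the row player would switch to s1 (9 > 5).
No other cell survives both best-response checks, so there is 1 pure NE.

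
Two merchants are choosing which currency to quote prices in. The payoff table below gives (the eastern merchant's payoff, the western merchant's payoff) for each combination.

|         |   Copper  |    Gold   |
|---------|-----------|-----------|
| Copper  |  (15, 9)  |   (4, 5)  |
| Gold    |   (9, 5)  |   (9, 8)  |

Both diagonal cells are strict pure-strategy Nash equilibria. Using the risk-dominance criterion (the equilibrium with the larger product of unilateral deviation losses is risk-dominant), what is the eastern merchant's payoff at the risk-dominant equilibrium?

15

At both Copper: the eastern merchant loses 15 − 9 = 6 by deviating; the western merchant loses 9 − 5 = 4. Product = 6·4 = 24.
At both Gold: the eastern merchant loses 9 − 4 = 5 by deviating; the western merchant loses 8 − 5 = 3. Product = 5·3 = 15.
24 > 15, so both Copper is risk-dominant. The eastern merchant's payoff there is 15.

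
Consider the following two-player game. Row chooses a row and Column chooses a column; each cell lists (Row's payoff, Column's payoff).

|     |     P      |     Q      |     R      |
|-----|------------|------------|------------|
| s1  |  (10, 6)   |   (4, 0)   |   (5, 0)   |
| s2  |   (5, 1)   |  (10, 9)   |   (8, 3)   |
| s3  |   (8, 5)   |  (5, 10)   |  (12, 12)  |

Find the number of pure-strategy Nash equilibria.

3

(s1, P): Row gets 10 (best alternative 8); Column gets 6 (best alternative 0). Neither deviates — NE.
(s2, Q): Row gets 10 (best alternative 5); Column gets 9 (best alternative 3). Neither deviates — NE.
(s3, R): Row gets 12 (best alternative 8); Column gets 12 (best alternative 10). Neither deviates — NE.
(s1, Q) is not a NE: Row would switch to s2 (10 > 4).
No other cell survives both best-response checks, so there are 3 pure NE.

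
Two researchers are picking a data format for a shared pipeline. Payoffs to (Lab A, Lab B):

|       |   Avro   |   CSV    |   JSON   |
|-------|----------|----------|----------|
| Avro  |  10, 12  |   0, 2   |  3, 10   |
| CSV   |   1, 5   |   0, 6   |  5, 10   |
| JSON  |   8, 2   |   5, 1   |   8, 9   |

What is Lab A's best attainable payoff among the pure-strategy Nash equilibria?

Both Avro is a pure NE (Lab A: 10 ≥ 8; Lab B: 12 ≥ 10). Lab A gets 10.
Both JSON is a pure NE (Lab A: 8 ≥ 5; Lab B: 9 ≥ 2). Lab A gets 8.
Every other cell has a profitable deviation for at least one player. Highest of {10, 8} is 10.

10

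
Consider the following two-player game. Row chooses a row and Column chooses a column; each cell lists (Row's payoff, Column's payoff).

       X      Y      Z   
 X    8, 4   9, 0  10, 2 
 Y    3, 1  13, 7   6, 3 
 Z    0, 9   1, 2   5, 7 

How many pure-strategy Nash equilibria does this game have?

Both X: Row gets 8 (best alternative 3); Column gets 4 (best alternative 2). Neither deviates — NE.
Both Y: Row gets 13 (best alternative 9); Column gets 7 (best alternative 3). Neither deviates — NE.
Both Z is not a NE: Row would switch to X (10 > 5).
No other cell survives both best-response checks, so there are 2 pure NE.

2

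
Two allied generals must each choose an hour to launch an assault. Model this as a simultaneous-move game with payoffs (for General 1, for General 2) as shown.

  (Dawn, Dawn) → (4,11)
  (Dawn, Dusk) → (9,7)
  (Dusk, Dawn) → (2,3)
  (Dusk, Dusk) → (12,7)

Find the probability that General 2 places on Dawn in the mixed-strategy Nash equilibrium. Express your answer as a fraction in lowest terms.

3/5

General 2's mix q on Dawn must make General 1 indifferent between Dawn and Dusk.
General 1's payoff from Dawn: 4q + 9(1−q). From Dusk: 2q + 12(1−q).
Set equal: 2q = 3(1−q) → q = 3/5.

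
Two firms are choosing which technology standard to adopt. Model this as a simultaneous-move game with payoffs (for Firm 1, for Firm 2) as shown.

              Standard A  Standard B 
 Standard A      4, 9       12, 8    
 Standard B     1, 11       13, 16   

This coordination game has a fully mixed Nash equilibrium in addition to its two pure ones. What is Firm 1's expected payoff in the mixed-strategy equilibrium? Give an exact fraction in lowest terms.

10

Firm 2 mixes with probability q on Standard A, chosen so Firm 1 is indifferent: 4q + 12(1−q) = 1q + 13(1−q) gives q = 1/4.
Firm 1's expected payoff (from either row, since indifferent) is 4·1/4 + 12·3/4 = 10.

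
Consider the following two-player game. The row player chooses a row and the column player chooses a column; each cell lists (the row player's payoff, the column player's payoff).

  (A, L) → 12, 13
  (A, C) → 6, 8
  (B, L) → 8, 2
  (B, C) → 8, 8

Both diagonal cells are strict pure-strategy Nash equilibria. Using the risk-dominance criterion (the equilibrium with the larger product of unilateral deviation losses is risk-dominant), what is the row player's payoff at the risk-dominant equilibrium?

At (A, L): the row player loses 12 − 8 = 4 by deviating; the column player loses 13 − 8 = 5. Product = 4·5 = 20.
At (B, C): the row player loses 8 − 6 = 2 by deviating; the column player loses 8 − 2 = 6. Product = 2·6 = 12.
20 > 12, so (A, L) is risk-dominant. The row player's payoff there is 12.

12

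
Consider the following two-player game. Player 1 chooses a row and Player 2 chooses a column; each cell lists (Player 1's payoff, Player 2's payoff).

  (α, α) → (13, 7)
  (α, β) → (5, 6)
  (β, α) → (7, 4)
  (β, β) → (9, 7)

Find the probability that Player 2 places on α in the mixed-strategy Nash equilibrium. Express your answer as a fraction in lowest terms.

Player 2's mix q on α must make Player 1 indifferent between α and β.
Player 1's payoff from α: 13q + 5(1−q). From β: 7q + 9(1−q).
Set equal: 6q = 4(1−q) → q = 4/10 = 2/5.

2/5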